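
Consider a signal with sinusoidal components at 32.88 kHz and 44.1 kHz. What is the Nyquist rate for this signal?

Highest-frequency component: 44.1 kHz.
Nyquist rate = 2 × 44.1 kHz = 88.2 kHz.

88.2 kHz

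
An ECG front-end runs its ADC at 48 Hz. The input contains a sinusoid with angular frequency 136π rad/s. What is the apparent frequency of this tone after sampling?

ω = 136π rad/s → f = ω/(2π) = 68 Hz.
68 Hz mod fs = 20 Hz.
20 Hz ≤ fs/2 = 24 Hz, appears at 20 Hz.

20 Hz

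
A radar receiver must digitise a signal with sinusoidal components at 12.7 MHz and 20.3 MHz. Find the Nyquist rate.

40.6 MHz

Highest-frequency component: 20.3 MHz.
Nyquist rate = 2 × 20.3 MHz = 40.6 MHz.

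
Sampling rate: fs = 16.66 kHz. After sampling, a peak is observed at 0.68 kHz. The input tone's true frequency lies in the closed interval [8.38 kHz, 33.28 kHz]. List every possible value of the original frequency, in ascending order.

15.98 kHz, 17.34 kHz, 32.64 kHz

Frequencies that alias to 0.68 kHz are k·fs ± 0.68 kHz for integer k ≥ 0.
k=0: 0.68 kHz.
k=1: 15.98 kHz, 17.34 kHz.
k=2: 32.64 kHz, 34 kHz.
k=3: 49.3 kHz, 50.66 kHz.
Within [8.38 kHz, 33.28 kHz]: 15.98 kHz, 17.34 kHz, 32.64 kHz.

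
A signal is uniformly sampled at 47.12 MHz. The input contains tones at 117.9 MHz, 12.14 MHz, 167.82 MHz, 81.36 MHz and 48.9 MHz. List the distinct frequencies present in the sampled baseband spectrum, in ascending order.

fs/2 = 23.56 MHz.
117.9 MHz mod fs = 23.66 MHz.
23.66 MHz > fs/2 = 23.56 MHz, folds to fs − 23.66 MHz = 23.46 MHz.
12.14 MHz ≤ fs/2 = 23.56 MHz, passes unchanged.
167.82 MHz mod fs = 26.46 MHz.
26.46 MHz > fs/2 = 23.56 MHz, folds to fs − 26.46 MHz = 20.66 MHz.
81.36 MHz mod fs = 34.24 MHz.
34.24 MHz > fs/2 = 23.56 MHz, folds to fs − 34.24 MHz = 12.88 MHz.
48.9 MHz mod fs = 1.78 MHz.
1.78 MHz ≤ fs/2 = 23.56 MHz, appears at 1.78 MHz.
Distinct values: {1.78 MHz, 12.14 MHz, 12.88 MHz, 20.66 MHz, 23.46 MHz}.

1.78 MHz, 12.14 MHz, 12.88 MHz, 20.66 MHz, 23.46 MHz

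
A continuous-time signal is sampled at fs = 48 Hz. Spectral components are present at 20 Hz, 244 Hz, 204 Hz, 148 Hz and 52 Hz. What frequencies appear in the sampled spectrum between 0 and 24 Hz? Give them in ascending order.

fs/2 = 24 Hz.
20 Hz ≤ fs/2 = 24 Hz, passes unchanged.
244 Hz mod fs = 4 Hz.
4 Hz ≤ fs/2 = 24 Hz, appears at 4 Hz.
204 Hz mod fs = 12 Hz.
12 Hz ≤ fs/2 = 24 Hz, appears at 12 Hz.
148 Hz mod fs = 4 Hz.
4 Hz ≤ fs/2 = 24 Hz, appears at 4 Hz.
52 Hz mod fs = 4 Hz.
4 Hz ≤ fs/2 = 24 Hz, appears at 4 Hz.
Distinct values: {4 Hz, 12 Hz, 20 Hz}.

4 Hz, 12 Hz, 20 Hz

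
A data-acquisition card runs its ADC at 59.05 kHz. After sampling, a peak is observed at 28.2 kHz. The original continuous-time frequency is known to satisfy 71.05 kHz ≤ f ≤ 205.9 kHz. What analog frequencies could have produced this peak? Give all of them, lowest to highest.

87.25 kHz, 89.9 kHz, 146.3 kHz, 148.95 kHz, 205.35 kHz

Frequencies that alias to 28.2 kHz are k·fs ± 28.2 kHz for integer k ≥ 0.
k=0: 28.2 kHz.
k=1: 30.85 kHz, 87.25 kHz.
k=2: 89.9 kHz, 146.3 kHz.
k=3: 148.95 kHz, 205.35 kHz.
k=4: 208 kHz, 264.4 kHz.
Within [71.05 kHz, 205.9 kHz]: 87.25 kHz, 89.9 kHz, 146.3 kHz, 148.95 kHz, 205.35 kHz.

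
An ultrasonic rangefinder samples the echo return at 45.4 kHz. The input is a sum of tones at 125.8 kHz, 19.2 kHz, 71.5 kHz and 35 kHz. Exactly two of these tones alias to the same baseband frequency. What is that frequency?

10.4 kHz

fs/2 = 22.7 kHz.
125.8 kHz mod fs = 35 kHz.
35 kHz > fs/2 = 22.7 kHz, folds to fs − 35 kHz = 10.4 kHz.
19.2 kHz ≤ fs/2 = 22.7 kHz, passes unchanged.
71.5 kHz mod fs = 26.1 kHz.
26.1 kHz > fs/2 = 22.7 kHz, folds to fs − 26.1 kHz = 19.3 kHz.
35 kHz > fs/2 = 22.7 kHz, folds to fs − 35 kHz = 10.4 kHz.
35 kHz and 125.8 kHz both map to 10.4 kHz.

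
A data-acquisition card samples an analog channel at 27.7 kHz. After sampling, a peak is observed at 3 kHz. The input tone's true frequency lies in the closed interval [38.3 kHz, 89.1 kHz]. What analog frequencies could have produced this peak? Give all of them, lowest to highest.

52.4 kHz, 58.4 kHz, 80.1 kHz, 86.1 kHz

Frequencies that alias to 3 kHz are k·fs ± 3 kHz for integer k ≥ 0.
k=0: 3 kHz.
k=1: 24.7 kHz, 30.7 kHz.
k=2: 52.4 kHz, 58.4 kHz.
k=3: 80.1 kHz, 86.1 kHz.
k=4: 107.8 kHz, 113.8 kHz.
Within [38.3 kHz, 89.1 kHz]: 52.4 kHz, 58.4 kHz, 80.1 kHz, 86.1 kHz.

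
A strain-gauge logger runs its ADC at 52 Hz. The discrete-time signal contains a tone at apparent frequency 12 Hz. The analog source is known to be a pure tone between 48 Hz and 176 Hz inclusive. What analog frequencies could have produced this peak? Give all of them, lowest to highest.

64 Hz, 92 Hz, 116 Hz, 144 Hz, 168 Hz

Frequencies that alias to 12 Hz are k·fs ± 12 Hz for integer k ≥ 0.
k=0: 12 Hz.
k=1: 40 Hz, 64 Hz.
k=2: 92 Hz, 116 Hz.
k=3: 144 Hz, 168 Hz.
k=4: 196 Hz, 220 Hz.
Within [48 Hz, 176 Hz]: 64 Hz, 92 Hz, 116 Hz, 144 Hz, 168 Hz.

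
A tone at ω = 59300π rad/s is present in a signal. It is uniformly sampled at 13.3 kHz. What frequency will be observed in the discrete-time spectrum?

3.05 kHz

ω = 59300π rad/s → f = ω/(2π) = 29650 Hz = 29.65 kHz.
29.65 kHz mod fs = 3.05 kHz.
3.05 kHz ≤ fs/2 = 6.65 kHz, appears at 3.05 kHz.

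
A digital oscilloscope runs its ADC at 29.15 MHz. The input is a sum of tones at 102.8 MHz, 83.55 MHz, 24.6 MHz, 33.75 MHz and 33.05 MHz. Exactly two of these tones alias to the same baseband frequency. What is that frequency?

3.9 MHz

fs/2 = 14.575 MHz.
102.8 MHz mod fs = 15.35 MHz.
15.35 MHz > fs/2 = 14.575 MHz, folds to fs − 15.35 MHz = 13.8 MHz.
83.55 MHz mod fs = 25.25 MHz.
25.25 MHz > fs/2 = 14.575 MHz, folds to fs − 25.25 MHz = 3.9 MHz.
24.6 MHz > fs/2 = 14.575 MHz, folds to fs − 24.6 MHz = 4.55 MHz.
33.75 MHz mod fs = 4.6 MHz.
4.6 MHz ≤ fs/2 = 14.575 MHz, appears at 4.6 MHz.
33.05 MHz mod fs = 3.9 MHz.
3.9 MHz ≤ fs/2 = 14.575 MHz, appears at 3.9 MHz.
33.05 MHz and 83.55 MHz both map to 3.9 MHz.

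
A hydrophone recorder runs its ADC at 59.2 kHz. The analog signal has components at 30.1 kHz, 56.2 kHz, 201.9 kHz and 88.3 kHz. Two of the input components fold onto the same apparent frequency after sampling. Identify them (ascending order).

30.1 kHz, 88.3 kHz

fs/2 = 29.6 kHz.
30.1 kHz > fs/2 = 29.6 kHz, folds to fs − 30.1 kHz = 29.1 kHz.
56.2 kHz > fs/2 = 29.6 kHz, folds to fs − 56.2 kHz = 3 kHz.
201.9 kHz mod fs = 24.3 kHz.
24.3 kHz ≤ fs/2 = 29.6 kHz, appears at 24.3 kHz.
88.3 kHz mod fs = 29.1 kHz.
29.1 kHz ≤ fs/2 = 29.6 kHz, appears at 29.1 kHz.
30.1 kHz and 88.3 kHz both map to 29.1 kHz.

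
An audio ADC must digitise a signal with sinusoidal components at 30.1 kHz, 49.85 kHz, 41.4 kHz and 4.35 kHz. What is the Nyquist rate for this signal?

99.7 kHz

Highest-frequency component: 49.85 kHz.
Nyquist rate = 2 × 49.85 kHz = 99.7 kHz.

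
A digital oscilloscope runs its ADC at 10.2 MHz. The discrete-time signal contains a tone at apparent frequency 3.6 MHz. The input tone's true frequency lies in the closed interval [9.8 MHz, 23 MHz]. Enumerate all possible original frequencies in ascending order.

Frequencies that alias to 3.6 MHz are k·fs ± 3.6 MHz for integer k ≥ 0.
k=0: 3.6 MHz.
k=1: 6.6 MHz, 13.8 MHz.
k=2: 16.8 MHz, 24 MHz.
k=3: 27 MHz, 34.2 MHz.
Within [9.8 MHz, 23 MHz]: 13.8 MHz, 16.8 MHz.

13.8 MHz, 16.8 MHz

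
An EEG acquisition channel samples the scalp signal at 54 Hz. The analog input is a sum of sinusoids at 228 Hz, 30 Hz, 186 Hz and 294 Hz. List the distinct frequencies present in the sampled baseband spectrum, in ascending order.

12 Hz, 24 Hz

fs/2 = 27 Hz.
228 Hz mod fs = 12 Hz.
12 Hz ≤ fs/2 = 27 Hz, appears at 12 Hz.
30 Hz > fs/2 = 27 Hz, folds to fs − 30 Hz = 24 Hz.
186 Hz mod fs = 24 Hz.
24 Hz ≤ fs/2 = 27 Hz, appears at 24 Hz.
294 Hz mod fs = 24 Hz.
24 Hz ≤ fs/2 = 27 Hz, appears at 24 Hz.
Distinct values: {12 Hz, 24 Hz}.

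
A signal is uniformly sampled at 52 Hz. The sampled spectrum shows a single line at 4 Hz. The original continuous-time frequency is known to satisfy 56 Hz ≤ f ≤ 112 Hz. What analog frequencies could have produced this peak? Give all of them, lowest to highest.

56 Hz, 100 Hz, 108 Hz

Frequencies that alias to 4 Hz are k·fs ± 4 Hz for integer k ≥ 0.
k=0: 4 Hz.
k=1: 48 Hz, 56 Hz.
k=2: 100 Hz, 108 Hz.
k=3: 152 Hz, 160 Hz.
Within [56 Hz, 112 Hz]: 56 Hz, 100 Hz, 108 Hz.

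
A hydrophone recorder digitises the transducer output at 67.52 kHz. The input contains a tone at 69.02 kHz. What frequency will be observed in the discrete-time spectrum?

1.5 kHz

69.02 kHz mod fs = 1.5 kHz.
1.5 kHz ≤ fs/2 = 33.76 kHz, appears at 1.5 kHz.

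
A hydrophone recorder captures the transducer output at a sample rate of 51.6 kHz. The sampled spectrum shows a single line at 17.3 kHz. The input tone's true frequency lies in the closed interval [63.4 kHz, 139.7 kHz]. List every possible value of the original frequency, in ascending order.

Frequencies that alias to 17.3 kHz are k·fs ± 17.3 kHz for integer k ≥ 0.
k=0: 17.3 kHz.
k=1: 34.3 kHz, 68.9 kHz.
k=2: 85.9 kHz, 120.5 kHz.
k=3: 137.5 kHz, 172.1 kHz.
k=4: 189.1 kHz, 223.7 kHz.
Within [63.4 kHz, 139.7 kHz]: 68.9 kHz, 85.9 kHz, 120.5 kHz, 137.5 kHz.

68.9 kHz, 85.9 kHz, 120.5 kHz, 137.5 kHz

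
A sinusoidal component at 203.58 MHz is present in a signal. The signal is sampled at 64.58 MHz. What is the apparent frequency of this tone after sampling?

203.58 MHz mod fs = 9.84 MHz.
9.84 MHz ≤ fs/2 = 32.29 MHz, appears at 9.84 MHz.

9.84 MHz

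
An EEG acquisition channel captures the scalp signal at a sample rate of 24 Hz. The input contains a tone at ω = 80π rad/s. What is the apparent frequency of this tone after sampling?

ω = 80π rad/s → f = ω/(2π) = 40 Hz.
40 Hz mod fs = 16 Hz.
16 Hz > fs/2 = 12 Hz, folds to fs − 16 Hz = 8 Hz.

8 Hz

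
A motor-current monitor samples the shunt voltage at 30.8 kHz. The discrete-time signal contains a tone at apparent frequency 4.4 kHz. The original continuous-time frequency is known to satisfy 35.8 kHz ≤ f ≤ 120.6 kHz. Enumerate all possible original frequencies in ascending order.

Frequencies that alias to 4.4 kHz are k·fs ± 4.4 kHz for integer k ≥ 0.
k=0: 4.4 kHz.
k=1: 26.4 kHz, 35.2 kHz.
k=2: 57.2 kHz, 66 kHz.
k=3: 88 kHz, 96.8 kHz.
k=4: 118.8 kHz, 127.6 kHz.
k=5: 149.6 kHz, 158.4 kHz.
Within [35.8 kHz, 120.6 kHz]: 57.2 kHz, 66 kHz, 88 kHz, 96.8 kHz, 118.8 kHz.

57.2 kHz, 66 kHz, 88 kHz, 96.8 kHz, 118.8 kHz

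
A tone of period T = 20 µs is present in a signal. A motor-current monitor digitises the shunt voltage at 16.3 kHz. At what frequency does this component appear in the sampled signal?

1.1 kHz

T = 20 µs → f = 1/T = 50 kHz.
50 kHz mod fs = 1.1 kHz.
1.1 kHz ≤ fs/2 = 8.15 kHz, appears at 1.1 kHz.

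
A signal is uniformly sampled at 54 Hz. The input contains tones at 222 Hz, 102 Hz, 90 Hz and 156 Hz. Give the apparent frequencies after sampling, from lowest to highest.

fs/2 = 27 Hz.
222 Hz mod fs = 6 Hz.
6 Hz ≤ fs/2 = 27 Hz, appears at 6 Hz.
102 Hz mod fs = 48 Hz.
48 Hz > fs/2 = 27 Hz, folds to fs − 48 Hz = 6 Hz.
90 Hz mod fs = 36 Hz.
36 Hz > fs/2 = 27 Hz, folds to fs − 36 Hz = 18 Hz.
156 Hz mod fs = 48 Hz.
48 Hz > fs/2 = 27 Hz, folds to fs − 48 Hz = 6 Hz.
Distinct values: {6 Hz, 18 Hz}.

6 Hz, 18 Hz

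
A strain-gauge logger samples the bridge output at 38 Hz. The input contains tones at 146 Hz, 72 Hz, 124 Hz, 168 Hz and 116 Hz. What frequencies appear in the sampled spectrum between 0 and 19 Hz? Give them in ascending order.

2 Hz, 4 Hz, 6 Hz, 10 Hz, 16 Hz

fs/2 = 19 Hz.
146 Hz mod fs = 32 Hz.
32 Hz > fs/2 = 19 Hz, folds to fs − 32 Hz = 6 Hz.
72 Hz mod fs = 34 Hz.
34 Hz > fs/2 = 19 Hz, folds to fs − 34 Hz = 4 Hz.
124 Hz mod fs = 10 Hz.
10 Hz ≤ fs/2 = 19 Hz, appears at 10 Hz.
168 Hz mod fs = 16 Hz.
16 Hz ≤ fs/2 = 19 Hz, appears at 16 Hz.
116 Hz mod fs = 2 Hz.
2 Hz ≤ fs/2 = 19 Hz, appears at 2 Hz.
Distinct values: {2 Hz, 4 Hz, 6 Hz, 10 Hz, 16 Hz}.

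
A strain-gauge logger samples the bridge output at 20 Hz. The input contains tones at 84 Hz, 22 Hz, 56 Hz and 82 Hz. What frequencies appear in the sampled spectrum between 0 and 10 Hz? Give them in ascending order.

2 Hz, 4 Hz

fs/2 = 10 Hz.
84 Hz mod fs = 4 Hz.
4 Hz ≤ fs/2 = 10 Hz, appears at 4 Hz.
22 Hz mod fs = 2 Hz.
2 Hz ≤ fs/2 = 10 Hz, appears at 2 Hz.
56 Hz mod fs = 16 Hz.
16 Hz > fs/2 = 10 Hz, folds to fs − 16 Hz = 4 Hz.
82 Hz mod fs = 2 Hz.
2 Hz ≤ fs/2 = 10 Hz, appears at 2 Hz.
Distinct values: {2 Hz, 4 Hz}.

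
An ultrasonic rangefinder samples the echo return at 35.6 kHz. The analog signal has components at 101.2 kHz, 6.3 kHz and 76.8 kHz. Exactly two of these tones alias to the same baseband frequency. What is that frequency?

5.6 kHz

fs/2 = 17.8 kHz.
101.2 kHz mod fs = 30 kHz.
30 kHz > fs/2 = 17.8 kHz, folds to fs − 30 kHz = 5.6 kHz.
6.3 kHz ≤ fs/2 = 17.8 kHz, passes unchanged.
76.8 kHz mod fs = 5.6 kHz.
5.6 kHz ≤ fs/2 = 17.8 kHz, appears at 5.6 kHz.
76.8 kHz and 101.2 kHz both map to 5.6 kHz.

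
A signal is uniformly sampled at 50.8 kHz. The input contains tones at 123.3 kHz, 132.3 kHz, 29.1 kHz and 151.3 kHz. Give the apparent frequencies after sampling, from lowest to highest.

1.1 kHz, 20.1 kHz, 21.7 kHz

fs/2 = 25.4 kHz.
123.3 kHz mod fs = 21.7 kHz.
21.7 kHz ≤ fs/2 = 25.4 kHz, appears at 21.7 kHz.
132.3 kHz mod fs = 30.7 kHz.
30.7 kHz > fs/2 = 25.4 kHz, folds to fs − 30.7 kHz = 20.1 kHz.
29.1 kHz > fs/2 = 25.4 kHz, folds to fs − 29.1 kHz = 21.7 kHz.
151.3 kHz mod fs = 49.7 kHz.
49.7 kHz > fs/2 = 25.4 kHz, folds to fs − 49.7 kHz = 1.1 kHz.
Distinct values: {1.1 kHz, 20.1 kHz, 21.7 kHz}.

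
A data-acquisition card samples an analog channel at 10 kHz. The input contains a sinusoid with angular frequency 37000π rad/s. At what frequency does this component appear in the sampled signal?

ω = 37000π rad/s → f = ω/(2π) = 18500 Hz = 18.5 kHz.
18.5 kHz mod fs = 8.5 kHz.
8.5 kHz > fs/2 = 5 kHz, folds to fs − 8.5 kHz = 1.5 kHz.

1.5 kHz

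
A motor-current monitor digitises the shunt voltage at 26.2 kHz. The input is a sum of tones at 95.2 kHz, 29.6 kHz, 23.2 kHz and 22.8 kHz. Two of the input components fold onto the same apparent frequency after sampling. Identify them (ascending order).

fs/2 = 13.1 kHz.
95.2 kHz mod fs = 16.6 kHz.
16.6 kHz > fs/2 = 13.1 kHz, folds to fs − 16.6 kHz = 9.6 kHz.
29.6 kHz mod fs = 3.4 kHz.
3.4 kHz ≤ fs/2 = 13.1 kHz, appears at 3.4 kHz.
23.2 kHz > fs/2 = 13.1 kHz, folds to fs − 23.2 kHz = 3 kHz.
22.8 kHz > fs/2 = 13.1 kHz, folds to fs − 22.8 kHz = 3.4 kHz.
22.8 kHz and 29.6 kHz both map to 3.4 kHz.

22.8 kHz, 29.6 kHz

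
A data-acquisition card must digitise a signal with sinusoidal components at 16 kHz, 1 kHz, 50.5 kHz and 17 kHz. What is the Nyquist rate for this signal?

Highest-frequency component: 50.5 kHz.
Nyquist rate = 2 × 50.5 kHz = 101 kHz.

101 kHz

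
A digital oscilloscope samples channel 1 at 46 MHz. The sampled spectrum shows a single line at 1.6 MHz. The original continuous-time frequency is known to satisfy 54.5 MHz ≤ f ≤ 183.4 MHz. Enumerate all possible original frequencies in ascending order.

Frequencies that alias to 1.6 MHz are k·fs ± 1.6 MHz for integer k ≥ 0.
k=0: 1.6 MHz.
k=1: 44.4 MHz, 47.6 MHz.
k=2: 90.4 MHz, 93.6 MHz.
k=3: 136.4 MHz, 139.6 MHz.
k=4: 182.4 MHz, 185.6 MHz.
k=5: 228.4 MHz, 231.6 MHz.
Within [54.5 MHz, 183.4 MHz]: 90.4 MHz, 93.6 MHz, 136.4 MHz, 139.6 MHz, 182.4 MHz.

90.4 MHz, 93.6 MHz, 136.4 MHz, 139.6 MHz, 182.4 MHz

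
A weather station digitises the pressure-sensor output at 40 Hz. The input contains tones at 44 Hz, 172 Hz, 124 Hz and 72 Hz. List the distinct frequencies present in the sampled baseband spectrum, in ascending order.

fs/2 = 20 Hz.
44 Hz mod fs = 4 Hz.
4 Hz ≤ fs/2 = 20 Hz, appears at 4 Hz.
172 Hz mod fs = 12 Hz.
12 Hz ≤ fs/2 = 20 Hz, appears at 12 Hz.
124 Hz mod fs = 4 Hz.
4 Hz ≤ fs/2 = 20 Hz, appears at 4 Hz.
72 Hz mod fs = 32 Hz.
32 Hz > fs/2 = 20 Hz, folds to fs − 32 Hz = 8 Hz.
Distinct values: {4 Hz, 8 Hz, 12 Hz}.

4 Hz, 8 Hz, 12 Hz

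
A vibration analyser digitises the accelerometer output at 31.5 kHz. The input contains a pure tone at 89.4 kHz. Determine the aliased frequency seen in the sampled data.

89.4 kHz mod fs = 26.4 kHz.
26.4 kHz > fs/2 = 15.75 kHz, folds to fs − 26.4 kHz = 5.1 kHz.

5.1 kHz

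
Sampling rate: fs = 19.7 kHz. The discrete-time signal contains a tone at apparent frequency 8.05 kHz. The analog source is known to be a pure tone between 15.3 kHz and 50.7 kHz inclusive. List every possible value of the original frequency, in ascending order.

27.75 kHz, 31.35 kHz, 47.45 kHz

Frequencies that alias to 8.05 kHz are k·fs ± 8.05 kHz for integer k ≥ 0.
k=0: 8.05 kHz.
k=1: 11.65 kHz, 27.75 kHz.
k=2: 31.35 kHz, 47.45 kHz.
k=3: 51.05 kHz, 67.15 kHz.
Within [15.3 kHz, 50.7 kHz]: 27.75 kHz, 31.35 kHz, 47.45 kHz.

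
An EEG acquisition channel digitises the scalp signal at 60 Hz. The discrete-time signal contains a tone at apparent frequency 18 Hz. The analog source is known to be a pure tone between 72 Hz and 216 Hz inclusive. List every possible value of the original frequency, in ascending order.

78 Hz, 102 Hz, 138 Hz, 162 Hz, 198 Hz

Frequencies that alias to 18 Hz are k·fs ± 18 Hz for integer k ≥ 0.
k=0: 18 Hz.
k=1: 42 Hz, 78 Hz.
k=2: 102 Hz, 138 Hz.
k=3: 162 Hz, 198 Hz.
k=4: 222 Hz, 258 Hz.
Within [72 Hz, 216 Hz]: 78 Hz, 102 Hz, 138 Hz, 162 Hz, 198 Hz.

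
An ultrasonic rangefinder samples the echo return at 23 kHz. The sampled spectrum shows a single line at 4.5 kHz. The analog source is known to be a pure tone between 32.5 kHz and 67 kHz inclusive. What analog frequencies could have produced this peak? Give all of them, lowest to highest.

41.5 kHz, 50.5 kHz, 64.5 kHz

Frequencies that alias to 4.5 kHz are k·fs ± 4.5 kHz for integer k ≥ 0.
k=0: 4.5 kHz.
k=1: 18.5 kHz, 27.5 kHz.
k=2: 41.5 kHz, 50.5 kHz.
k=3: 64.5 kHz, 73.5 kHz.
k=4: 87.5 kHz, 96.5 kHz.
Within [32.5 kHz, 67 kHz]: 41.5 kHz, 50.5 kHz, 64.5 kHz.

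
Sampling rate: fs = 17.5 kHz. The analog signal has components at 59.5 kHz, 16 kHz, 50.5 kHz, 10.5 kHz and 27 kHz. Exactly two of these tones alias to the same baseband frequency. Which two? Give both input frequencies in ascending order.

fs/2 = 8.75 kHz.
59.5 kHz mod fs = 7 kHz.
7 kHz ≤ fs/2 = 8.75 kHz, appears at 7 kHz.
16 kHz > fs/2 = 8.75 kHz, folds to fs − 16 kHz = 1.5 kHz.
50.5 kHz mod fs = 15.5 kHz.
15.5 kHz > fs/2 = 8.75 kHz, folds to fs − 15.5 kHz = 2 kHz.
10.5 kHz > fs/2 = 8.75 kHz, folds to fs − 10.5 kHz = 7 kHz.
27 kHz mod fs = 9.5 kHz.
9.5 kHz > fs/2 = 8.75 kHz, folds to fs − 9.5 kHz = 8 kHz.
10.5 kHz and 59.5 kHz both map to 7 kHz.

10.5 kHz, 59.5 kHz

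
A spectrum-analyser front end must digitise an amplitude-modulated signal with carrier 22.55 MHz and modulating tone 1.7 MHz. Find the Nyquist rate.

48.5 MHz

AM sidebands sit at fc ± fm = 20.85 MHz and 24.25 MHz.
Highest-frequency component: 24.25 MHz.
Nyquist rate = 2 × 24.25 MHz = 48.5 MHz.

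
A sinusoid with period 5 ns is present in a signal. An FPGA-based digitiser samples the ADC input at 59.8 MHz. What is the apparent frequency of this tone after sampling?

20.6 MHz

T = 5 ns → f = 1/T = 200 MHz.
200 MHz mod fs = 20.6 MHz.
20.6 MHz ≤ fs/2 = 29.9 MHz, appears at 20.6 MHz.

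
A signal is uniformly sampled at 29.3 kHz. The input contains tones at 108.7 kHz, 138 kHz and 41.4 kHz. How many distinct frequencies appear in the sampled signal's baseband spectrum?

2

fs/2 = 14.65 kHz.
108.7 kHz mod fs = 20.8 kHz.
20.8 kHz > fs/2 = 14.65 kHz, folds to fs − 20.8 kHz = 8.5 kHz.
138 kHz mod fs = 20.8 kHz.
20.8 kHz > fs/2 = 14.65 kHz, folds to fs − 20.8 kHz = 8.5 kHz.
41.4 kHz mod fs = 12.1 kHz.
12.1 kHz ≤ fs/2 = 14.65 kHz, appears at 12.1 kHz.
Distinct values: {8.5 kHz, 12.1 kHz} → 2.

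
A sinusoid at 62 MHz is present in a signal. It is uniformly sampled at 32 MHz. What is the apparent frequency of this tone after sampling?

2 MHz

62 MHz mod fs = 30 MHz.
30 MHz > fs/2 = 16 MHz, folds to fs − 30 MHz = 2 MHz.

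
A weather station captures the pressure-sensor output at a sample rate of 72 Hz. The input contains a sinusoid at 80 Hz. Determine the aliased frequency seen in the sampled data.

8 Hz

80 Hz mod fs = 8 Hz.
8 Hz ≤ fs/2 = 36 Hz, appears at 8 Hz.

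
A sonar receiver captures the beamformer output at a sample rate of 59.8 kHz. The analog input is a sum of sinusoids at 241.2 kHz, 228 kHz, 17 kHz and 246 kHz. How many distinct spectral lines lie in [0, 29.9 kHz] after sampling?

4

fs/2 = 29.9 kHz.
241.2 kHz mod fs = 2 kHz.
2 kHz ≤ fs/2 = 29.9 kHz, appears at 2 kHz.
228 kHz mod fs = 48.6 kHz.
48.6 kHz > fs/2 = 29.9 kHz, folds to fs − 48.6 kHz = 11.2 kHz.
17 kHz ≤ fs/2 = 29.9 kHz, passes unchanged.
246 kHz mod fs = 6.8 kHz.
6.8 kHz ≤ fs/2 = 29.9 kHz, appears at 6.8 kHz.
Distinct values: {2 kHz, 6.8 kHz, 11.2 kHz, 17 kHz} → 4.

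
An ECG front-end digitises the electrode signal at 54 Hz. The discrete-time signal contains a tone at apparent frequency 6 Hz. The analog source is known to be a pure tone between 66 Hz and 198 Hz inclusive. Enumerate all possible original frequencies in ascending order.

102 Hz, 114 Hz, 156 Hz, 168 Hz

Frequencies that alias to 6 Hz are k·fs ± 6 Hz for integer k ≥ 0.
k=0: 6 Hz.
k=1: 48 Hz, 60 Hz.
k=2: 102 Hz, 114 Hz.
k=3: 156 Hz, 168 Hz.
k=4: 210 Hz, 222 Hz.
Within [66 Hz, 198 Hz]: 102 Hz, 114 Hz, 156 Hz, 168 Hz.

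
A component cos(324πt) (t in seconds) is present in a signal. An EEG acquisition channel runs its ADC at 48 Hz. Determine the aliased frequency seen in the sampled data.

18 Hz

ω = 324π rad/s → f = ω/(2π) = 162 Hz.
162 Hz mod fs = 18 Hz.
18 Hz ≤ fs/2 = 24 Hz, appears at 18 Hz.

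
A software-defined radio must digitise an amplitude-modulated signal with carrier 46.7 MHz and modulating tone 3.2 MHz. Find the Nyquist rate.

AM sidebands sit at fc ± fm = 43.5 MHz and 49.9 MHz.
Highest-frequency component: 49.9 MHz.
Nyquist rate = 2 × 49.9 MHz = 99.8 MHz.

99.8 MHz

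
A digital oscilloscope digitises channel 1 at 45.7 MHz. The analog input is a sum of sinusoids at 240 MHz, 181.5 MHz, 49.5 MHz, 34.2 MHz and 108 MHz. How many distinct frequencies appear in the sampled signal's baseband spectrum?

4

fs/2 = 22.85 MHz.
240 MHz mod fs = 11.5 MHz.
11.5 MHz ≤ fs/2 = 22.85 MHz, appears at 11.5 MHz.
181.5 MHz mod fs = 44.4 MHz.
44.4 MHz > fs/2 = 22.85 MHz, folds to fs − 44.4 MHz = 1.3 MHz.
49.5 MHz mod fs = 3.8 MHz.
3.8 MHz ≤ fs/2 = 22.85 MHz, appears at 3.8 MHz.
34.2 MHz > fs/2 = 22.85 MHz, folds to fs − 34.2 MHz = 11.5 MHz.
108 MHz mod fs = 16.6 MHz.
16.6 MHz ≤ fs/2 = 22.85 MHz, appears at 16.6 MHz.
Distinct values: {1.3 MHz, 3.8 MHz, 11.5 MHz, 16.6 MHz} → 4.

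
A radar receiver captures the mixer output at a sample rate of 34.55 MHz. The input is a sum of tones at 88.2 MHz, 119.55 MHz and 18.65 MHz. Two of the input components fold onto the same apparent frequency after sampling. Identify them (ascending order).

18.65 MHz, 119.55 MHz

fs/2 = 17.275 MHz.
88.2 MHz mod fs = 19.1 MHz.
19.1 MHz > fs/2 = 17.275 MHz, folds to fs − 19.1 MHz = 15.45 MHz.
119.55 MHz mod fs = 15.9 MHz.
15.9 MHz ≤ fs/2 = 17.275 MHz, appears at 15.9 MHz.
18.65 MHz > fs/2 = 17.275 MHz, folds to fs − 18.65 MHz = 15.9 MHz.
18.65 MHz and 119.55 MHz both map to 15.9 MHz.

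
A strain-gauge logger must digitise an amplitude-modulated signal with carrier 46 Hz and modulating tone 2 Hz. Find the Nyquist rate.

AM sidebands sit at fc ± fm = 44 Hz and 48 Hz.
Highest-frequency component: 48 Hz.
Nyquist rate = 2 × 48 Hz = 96 Hz.

96 Hz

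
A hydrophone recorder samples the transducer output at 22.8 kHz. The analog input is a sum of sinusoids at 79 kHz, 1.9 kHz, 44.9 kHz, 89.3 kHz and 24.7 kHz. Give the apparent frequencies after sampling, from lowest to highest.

0.7 kHz, 1.9 kHz, 10.6 kHz

fs/2 = 11.4 kHz.
79 kHz mod fs = 10.6 kHz.
10.6 kHz ≤ fs/2 = 11.4 kHz, appears at 10.6 kHz.
1.9 kHz ≤ fs/2 = 11.4 kHz, passes unchanged.
44.9 kHz mod fs = 22.1 kHz.
22.1 kHz > fs/2 = 11.4 kHz, folds to fs − 22.1 kHz = 0.7 kHz.
89.3 kHz mod fs = 20.9 kHz.
20.9 kHz > fs/2 = 11.4 kHz, folds to fs − 20.9 kHz = 1.9 kHz.
24.7 kHz mod fs = 1.9 kHz.
1.9 kHz ≤ fs/2 = 11.4 kHz, appears at 1.9 kHz.
Distinct values: {0.7 kHz, 1.9 kHz, 10.6 kHz}.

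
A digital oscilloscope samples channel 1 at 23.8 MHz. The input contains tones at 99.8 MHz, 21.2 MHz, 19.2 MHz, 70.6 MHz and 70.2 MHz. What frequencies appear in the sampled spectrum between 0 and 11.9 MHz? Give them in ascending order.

0.8 MHz, 1.2 MHz, 2.6 MHz, 4.6 MHz

fs/2 = 11.9 MHz.
99.8 MHz mod fs = 4.6 MHz.
4.6 MHz ≤ fs/2 = 11.9 MHz, appears at 4.6 MHz.
21.2 MHz > fs/2 = 11.9 MHz, folds to fs − 21.2 MHz = 2.6 MHz.
19.2 MHz > fs/2 = 11.9 MHz, folds to fs − 19.2 MHz = 4.6 MHz.
70.6 MHz mod fs = 23 MHz.
23 MHz > fs/2 = 11.9 MHz, folds to fs − 23 MHz = 0.8 MHz.
70.2 MHz mod fs = 22.6 MHz.
22.6 MHz > fs/2 = 11.9 MHz, folds to fs − 22.6 MHz = 1.2 MHz.
Distinct values: {0.8 MHz, 1.2 MHz, 2.6 MHz, 4.6 MHz}.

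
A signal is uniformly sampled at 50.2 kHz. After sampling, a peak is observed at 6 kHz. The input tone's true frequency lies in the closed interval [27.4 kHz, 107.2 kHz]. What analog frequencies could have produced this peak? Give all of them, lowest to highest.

Frequencies that alias to 6 kHz are k·fs ± 6 kHz for integer k ≥ 0.
k=0: 6 kHz.
k=1: 44.2 kHz, 56.2 kHz.
k=2: 94.4 kHz, 106.4 kHz.
k=3: 144.6 kHz, 156.6 kHz.
Within [27.4 kHz, 107.2 kHz]: 44.2 kHz, 56.2 kHz, 94.4 kHz, 106.4 kHz.

44.2 kHz, 56.2 kHz, 94.4 kHz, 106.4 kHz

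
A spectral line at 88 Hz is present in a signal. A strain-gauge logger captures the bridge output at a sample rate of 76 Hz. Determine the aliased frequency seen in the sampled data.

12 Hz

88 Hz mod fs = 12 Hz.
12 Hz ≤ fs/2 = 38 Hz, appears at 12 Hz.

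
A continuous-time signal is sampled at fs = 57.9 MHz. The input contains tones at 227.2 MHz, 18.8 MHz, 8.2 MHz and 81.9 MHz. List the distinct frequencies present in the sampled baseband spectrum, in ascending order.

4.4 MHz, 8.2 MHz, 18.8 MHz, 24 MHz

fs/2 = 28.95 MHz.
227.2 MHz mod fs = 53.5 MHz.
53.5 MHz > fs/2 = 28.95 MHz, folds to fs − 53.5 MHz = 4.4 MHz.
18.8 MHz ≤ fs/2 = 28.95 MHz, passes unchanged.
8.2 MHz ≤ fs/2 = 28.95 MHz, passes unchanged.
81.9 MHz mod fs = 24 MHz.
24 MHz ≤ fs/2 = 28.95 MHz, appears at 24 MHz.
Distinct values: {4.4 MHz, 8.2 MHz, 18.8 MHz, 24 MHz}.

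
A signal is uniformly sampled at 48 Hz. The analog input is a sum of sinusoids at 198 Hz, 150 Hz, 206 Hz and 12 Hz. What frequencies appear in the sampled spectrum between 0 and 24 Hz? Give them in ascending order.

fs/2 = 24 Hz.
198 Hz mod fs = 6 Hz.
6 Hz ≤ fs/2 = 24 Hz, appears at 6 Hz.
150 Hz mod fs = 6 Hz.
6 Hz ≤ fs/2 = 24 Hz, appears at 6 Hz.
206 Hz mod fs = 14 Hz.
14 Hz ≤ fs/2 = 24 Hz, appears at 14 Hz.
12 Hz ≤ fs/2 = 24 Hz, passes unchanged.
Distinct values: {6 Hz, 12 Hz, 14 Hz}.

6 Hz, 12 Hz, 14 Hz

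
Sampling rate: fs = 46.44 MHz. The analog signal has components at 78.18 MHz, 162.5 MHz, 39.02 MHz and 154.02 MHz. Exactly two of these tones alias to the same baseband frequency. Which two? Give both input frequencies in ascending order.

fs/2 = 23.22 MHz.
78.18 MHz mod fs = 31.74 MHz.
31.74 MHz > fs/2 = 23.22 MHz, folds to fs − 31.74 MHz = 14.7 MHz.
162.5 MHz mod fs = 23.18 MHz.
23.18 MHz ≤ fs/2 = 23.22 MHz, appears at 23.18 MHz.
39.02 MHz > fs/2 = 23.22 MHz, folds to fs − 39.02 MHz = 7.42 MHz.
154.02 MHz mod fs = 14.7 MHz.
14.7 MHz ≤ fs/2 = 23.22 MHz, appears at 14.7 MHz.
78.18 MHz and 154.02 MHz both map to 14.7 MHz.

78.18 MHz, 154.02 MHz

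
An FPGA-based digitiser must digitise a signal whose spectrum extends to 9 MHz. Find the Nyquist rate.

18 MHz

Nyquist rate = 2 × 9 MHz = 18 MHz.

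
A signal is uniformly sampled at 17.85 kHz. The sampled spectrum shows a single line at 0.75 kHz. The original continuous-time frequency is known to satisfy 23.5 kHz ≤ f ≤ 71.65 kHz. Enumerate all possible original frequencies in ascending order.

Frequencies that alias to 0.75 kHz are k·fs ± 0.75 kHz for integer k ≥ 0.
k=0: 0.75 kHz.
k=1: 17.1 kHz, 18.6 kHz.
k=2: 34.95 kHz, 36.45 kHz.
k=3: 52.8 kHz, 54.3 kHz.
k=4: 70.65 kHz, 72.15 kHz.
k=5: 88.5 kHz, 90 kHz.
Within [23.5 kHz, 71.65 kHz]: 34.95 kHz, 36.45 kHz, 52.8 kHz, 54.3 kHz, 70.65 kHz.

34.95 kHz, 36.45 kHz, 52.8 kHz, 54.3 kHz, 70.65 kHz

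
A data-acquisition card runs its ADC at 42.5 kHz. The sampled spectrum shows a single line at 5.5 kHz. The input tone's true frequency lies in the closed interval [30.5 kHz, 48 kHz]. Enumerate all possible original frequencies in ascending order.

37 kHz, 48 kHz

Frequencies that alias to 5.5 kHz are k·fs ± 5.5 kHz for integer k ≥ 0.
k=0: 5.5 kHz.
k=1: 37 kHz, 48 kHz.
k=2: 79.5 kHz, 90.5 kHz.
Within [30.5 kHz, 48 kHz]: 37 kHz, 48 kHz.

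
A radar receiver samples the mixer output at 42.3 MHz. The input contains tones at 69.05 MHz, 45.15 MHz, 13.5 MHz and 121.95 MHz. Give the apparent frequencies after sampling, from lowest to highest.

fs/2 = 21.15 MHz.
69.05 MHz mod fs = 26.75 MHz.
26.75 MHz > fs/2 = 21.15 MHz, folds to fs − 26.75 MHz = 15.55 MHz.
45.15 MHz mod fs = 2.85 MHz.
2.85 MHz ≤ fs/2 = 21.15 MHz, appears at 2.85 MHz.
13.5 MHz ≤ fs/2 = 21.15 MHz, passes unchanged.
121.95 MHz mod fs = 37.35 MHz.
37.35 MHz > fs/2 = 21.15 MHz, folds to fs − 37.35 MHz = 4.95 MHz.
Distinct values: {2.85 MHz, 4.95 MHz, 13.5 MHz, 15.55 MHz}.

2.85 MHz, 4.95 MHz, 13.5 MHz, 15.55 MHz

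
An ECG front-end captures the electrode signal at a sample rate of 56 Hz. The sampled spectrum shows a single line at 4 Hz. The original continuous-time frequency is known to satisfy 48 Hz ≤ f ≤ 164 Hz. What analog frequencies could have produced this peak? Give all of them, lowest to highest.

Frequencies that alias to 4 Hz are k·fs ± 4 Hz for integer k ≥ 0.
k=0: 4 Hz.
k=1: 52 Hz, 60 Hz.
k=2: 108 Hz, 116 Hz.
k=3: 164 Hz, 172 Hz.
k=4: 220 Hz, 228 Hz.
Within [48 Hz, 164 Hz]: 52 Hz, 60 Hz, 108 Hz, 116 Hz, 164 Hz.

52 Hz, 60 Hz, 108 Hz, 116 Hz, 164 Hz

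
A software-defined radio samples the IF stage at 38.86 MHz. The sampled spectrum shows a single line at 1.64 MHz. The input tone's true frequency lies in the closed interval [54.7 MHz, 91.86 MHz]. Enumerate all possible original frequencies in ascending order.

Frequencies that alias to 1.64 MHz are k·fs ± 1.64 MHz for integer k ≥ 0.
k=0: 1.64 MHz.
k=1: 37.22 MHz, 40.5 MHz.
k=2: 76.08 MHz, 79.36 MHz.
k=3: 114.94 MHz, 118.22 MHz.
Within [54.7 MHz, 91.86 MHz]: 76.08 MHz, 79.36 MHz.

76.08 MHz, 79.36 MHz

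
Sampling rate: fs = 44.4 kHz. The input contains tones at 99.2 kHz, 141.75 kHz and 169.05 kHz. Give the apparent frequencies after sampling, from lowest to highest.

8.55 kHz, 10.4 kHz

fs/2 = 22.2 kHz.
99.2 kHz mod fs = 10.4 kHz.
10.4 kHz ≤ fs/2 = 22.2 kHz, appears at 10.4 kHz.
141.75 kHz mod fs = 8.55 kHz.
8.55 kHz ≤ fs/2 = 22.2 kHz, appears at 8.55 kHz.
169.05 kHz mod fs = 35.85 kHz.
35.85 kHz > fs/2 = 22.2 kHz, folds to fs − 35.85 kHz = 8.55 kHz.
Distinct values: {8.55 kHz, 10.4 kHz}.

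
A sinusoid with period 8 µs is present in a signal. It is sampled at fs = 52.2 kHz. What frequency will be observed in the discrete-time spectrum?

T = 8 µs → f = 1/T = 125 kHz.
125 kHz mod fs = 20.6 kHz.
20.6 kHz ≤ fs/2 = 26.1 kHz, appears at 20.6 kHz.

20.6 kHz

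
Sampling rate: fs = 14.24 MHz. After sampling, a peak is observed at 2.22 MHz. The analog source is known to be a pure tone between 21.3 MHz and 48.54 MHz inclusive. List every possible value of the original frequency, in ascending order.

Frequencies that alias to 2.22 MHz are k·fs ± 2.22 MHz for integer k ≥ 0.
k=0: 2.22 MHz.
k=1: 12.02 MHz, 16.46 MHz.
k=2: 26.26 MHz, 30.7 MHz.
k=3: 40.5 MHz, 44.94 MHz.
k=4: 54.74 MHz, 59.18 MHz.
Within [21.3 MHz, 48.54 MHz]: 26.26 MHz, 30.7 MHz, 40.5 MHz, 44.94 MHz.

26.26 MHz, 30.7 MHz, 40.5 MHz, 44.94 MHz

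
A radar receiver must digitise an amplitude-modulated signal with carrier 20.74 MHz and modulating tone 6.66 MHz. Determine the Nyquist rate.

AM sidebands sit at fc ± fm = 14.08 MHz and 27.4 MHz.
Highest-frequency component: 27.4 MHz.
Nyquist rate = 2 × 27.4 MHz = 54.8 MHz.

54.8 MHz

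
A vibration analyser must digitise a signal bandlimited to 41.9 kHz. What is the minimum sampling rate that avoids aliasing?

Nyquist rate = 2 × 41.9 kHz = 83.8 kHz.

83.8 kHz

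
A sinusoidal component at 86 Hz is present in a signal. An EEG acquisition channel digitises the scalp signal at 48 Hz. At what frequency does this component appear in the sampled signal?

86 Hz mod fs = 38 Hz.
38 Hz > fs/2 = 24 Hz, folds to fs − 38 Hz = 10 Hz.

10 Hz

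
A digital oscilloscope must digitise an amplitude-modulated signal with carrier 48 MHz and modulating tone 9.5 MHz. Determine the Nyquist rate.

115 MHz

AM sidebands sit at fc ± fm = 38.5 MHz and 57.5 MHz.
Highest-frequency component: 57.5 MHz.
Nyquist rate = 2 × 57.5 MHz = 115 MHz.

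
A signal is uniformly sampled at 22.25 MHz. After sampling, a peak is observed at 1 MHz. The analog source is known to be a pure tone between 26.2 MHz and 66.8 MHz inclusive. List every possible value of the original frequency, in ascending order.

43.5 MHz, 45.5 MHz, 65.75 MHz

Frequencies that alias to 1 MHz are k·fs ± 1 MHz for integer k ≥ 0.
k=0: 1 MHz.
k=1: 21.25 MHz, 23.25 MHz.
k=2: 43.5 MHz, 45.5 MHz.
k=3: 65.75 MHz, 67.75 MHz.
k=4: 88 MHz, 90 MHz.
Within [26.2 MHz, 66.8 MHz]: 43.5 MHz, 45.5 MHz, 65.75 MHz.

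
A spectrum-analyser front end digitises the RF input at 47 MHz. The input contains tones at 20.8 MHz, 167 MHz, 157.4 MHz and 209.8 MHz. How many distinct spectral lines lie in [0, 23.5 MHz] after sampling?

4

fs/2 = 23.5 MHz.
20.8 MHz ≤ fs/2 = 23.5 MHz, passes unchanged.
167 MHz mod fs = 26 MHz.
26 MHz > fs/2 = 23.5 MHz, folds to fs − 26 MHz = 21 MHz.
157.4 MHz mod fs = 16.4 MHz.
16.4 MHz ≤ fs/2 = 23.5 MHz, appears at 16.4 MHz.
209.8 MHz mod fs = 21.8 MHz.
21.8 MHz ≤ fs/2 = 23.5 MHz, appears at 21.8 MHz.
Distinct values: {16.4 MHz, 20.8 MHz, 21 MHz, 21.8 MHz} → 4.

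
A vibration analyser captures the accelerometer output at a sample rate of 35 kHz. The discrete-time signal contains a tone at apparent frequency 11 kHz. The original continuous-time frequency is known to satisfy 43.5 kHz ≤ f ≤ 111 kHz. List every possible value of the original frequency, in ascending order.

46 kHz, 59 kHz, 81 kHz, 94 kHz

Frequencies that alias to 11 kHz are k·fs ± 11 kHz for integer k ≥ 0.
k=0: 11 kHz.
k=1: 24 kHz, 46 kHz.
k=2: 59 kHz, 81 kHz.
k=3: 94 kHz, 116 kHz.
k=4: 129 kHz, 151 kHz.
Within [43.5 kHz, 111 kHz]: 46 kHz, 59 kHz, 81 kHz, 94 kHz.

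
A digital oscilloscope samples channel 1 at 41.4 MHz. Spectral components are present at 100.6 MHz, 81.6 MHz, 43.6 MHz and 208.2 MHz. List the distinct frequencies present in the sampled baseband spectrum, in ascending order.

fs/2 = 20.7 MHz.
100.6 MHz mod fs = 17.8 MHz.
17.8 MHz ≤ fs/2 = 20.7 MHz, appears at 17.8 MHz.
81.6 MHz mod fs = 40.2 MHz.
40.2 MHz > fs/2 = 20.7 MHz, folds to fs − 40.2 MHz = 1.2 MHz.
43.6 MHz mod fs = 2.2 MHz.
2.2 MHz ≤ fs/2 = 20.7 MHz, appears at 2.2 MHz.
208.2 MHz mod fs = 1.2 MHz.
1.2 MHz ≤ fs/2 = 20.7 MHz, appears at 1.2 MHz.
Distinct values: {1.2 MHz, 2.2 MHz, 17.8 MHz}.

1.2 MHz, 2.2 MHz, 17.8 MHz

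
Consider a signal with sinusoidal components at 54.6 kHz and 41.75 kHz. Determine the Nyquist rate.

109.2 kHz

Highest-frequency component: 54.6 kHz.
Nyquist rate = 2 × 54.6 kHz = 109.2 kHz.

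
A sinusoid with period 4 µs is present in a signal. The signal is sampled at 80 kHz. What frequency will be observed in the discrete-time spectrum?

10 kHz

T = 4 µs → f = 1/T = 250 kHz.
250 kHz mod fs = 10 kHz.
10 kHz ≤ fs/2 = 40 kHz, appears at 10 kHz.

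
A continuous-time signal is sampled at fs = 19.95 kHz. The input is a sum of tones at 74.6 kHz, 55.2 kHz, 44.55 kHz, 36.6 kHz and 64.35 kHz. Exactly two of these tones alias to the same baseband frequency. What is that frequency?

4.65 kHz

fs/2 = 9.975 kHz.
74.6 kHz mod fs = 14.75 kHz.
14.75 kHz > fs/2 = 9.975 kHz, folds to fs − 14.75 kHz = 5.2 kHz.
55.2 kHz mod fs = 15.3 kHz.
15.3 kHz > fs/2 = 9.975 kHz, folds to fs − 15.3 kHz = 4.65 kHz.
44.55 kHz mod fs = 4.65 kHz.
4.65 kHz ≤ fs/2 = 9.975 kHz, appears at 4.65 kHz.
36.6 kHz mod fs = 16.65 kHz.
16.65 kHz > fs/2 = 9.975 kHz, folds to fs − 16.65 kHz = 3.3 kHz.
64.35 kHz mod fs = 4.5 kHz.
4.5 kHz ≤ fs/2 = 9.975 kHz, appears at 4.5 kHz.
44.55 kHz and 55.2 kHz both map to 4.65 kHz.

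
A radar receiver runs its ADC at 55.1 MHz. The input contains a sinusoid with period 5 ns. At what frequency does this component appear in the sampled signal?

20.4 MHz

T = 5 ns → f = 1/T = 200 MHz.
200 MHz mod fs = 34.7 MHz.
34.7 MHz > fs/2 = 27.55 MHz, folds to fs − 34.7 MHz = 20.4 MHz.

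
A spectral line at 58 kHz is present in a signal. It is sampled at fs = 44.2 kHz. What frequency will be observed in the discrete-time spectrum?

13.8 kHz

58 kHz mod fs = 13.8 kHz.
13.8 kHz ≤ fs/2 = 22.1 kHz, appears at 13.8 kHz.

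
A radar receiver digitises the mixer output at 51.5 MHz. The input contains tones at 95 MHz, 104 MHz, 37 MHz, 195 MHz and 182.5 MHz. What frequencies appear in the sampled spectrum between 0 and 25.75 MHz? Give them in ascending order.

fs/2 = 25.75 MHz.
95 MHz mod fs = 43.5 MHz.
43.5 MHz > fs/2 = 25.75 MHz, folds to fs − 43.5 MHz = 8 MHz.
104 MHz mod fs = 1 MHz.
1 MHz ≤ fs/2 = 25.75 MHz, appears at 1 MHz.
37 MHz > fs/2 = 25.75 MHz, folds to fs − 37 MHz = 14.5 MHz.
195 MHz mod fs = 40.5 MHz.
40.5 MHz > fs/2 = 25.75 MHz, folds to fs − 40.5 MHz = 11 MHz.
182.5 MHz mod fs = 28 MHz.
28 MHz > fs/2 = 25.75 MHz, folds to fs − 28 MHz = 23.5 MHz.
Distinct values: {1 MHz, 8 MHz, 11 MHz, 14.5 MHz, 23.5 MHz}.

1 MHz, 8 MHz, 11 MHz, 14.5 MHz, 23.5 MHz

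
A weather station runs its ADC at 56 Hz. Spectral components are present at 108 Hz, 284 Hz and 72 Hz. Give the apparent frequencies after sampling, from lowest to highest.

fs/2 = 28 Hz.
108 Hz mod fs = 52 Hz.
52 Hz > fs/2 = 28 Hz, folds to fs − 52 Hz = 4 Hz.
284 Hz mod fs = 4 Hz.
4 Hz ≤ fs/2 = 28 Hz, appears at 4 Hz.
72 Hz mod fs = 16 Hz.
16 Hz ≤ fs/2 = 28 Hz, appears at 16 Hz.
Distinct values: {4 Hz, 16 Hz}.

4 Hz, 16 Hz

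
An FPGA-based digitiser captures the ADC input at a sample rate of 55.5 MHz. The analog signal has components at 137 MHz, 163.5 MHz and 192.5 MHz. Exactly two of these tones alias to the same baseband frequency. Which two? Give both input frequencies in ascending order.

137 MHz, 192.5 MHz

fs/2 = 27.75 MHz.
137 MHz mod fs = 26 MHz.
26 MHz ≤ fs/2 = 27.75 MHz, appears at 26 MHz.
163.5 MHz mod fs = 52.5 MHz.
52.5 MHz > fs/2 = 27.75 MHz, folds to fs − 52.5 MHz = 3 MHz.
192.5 MHz mod fs = 26 MHz.
26 MHz ≤ fs/2 = 27.75 MHz, appears at 26 MHz.
137 MHz and 192.5 MHz both map to 26 MHz.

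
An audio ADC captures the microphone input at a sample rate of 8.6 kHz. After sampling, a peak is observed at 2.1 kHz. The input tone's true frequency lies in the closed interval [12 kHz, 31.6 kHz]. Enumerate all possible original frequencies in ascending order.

15.1 kHz, 19.3 kHz, 23.7 kHz, 27.9 kHz

Frequencies that alias to 2.1 kHz are k·fs ± 2.1 kHz for integer k ≥ 0.
k=0: 2.1 kHz.
k=1: 6.5 kHz, 10.7 kHz.
k=2: 15.1 kHz, 19.3 kHz.
k=3: 23.7 kHz, 27.9 kHz.
k=4: 32.3 kHz, 36.5 kHz.
Within [12 kHz, 31.6 kHz]: 15.1 kHz, 19.3 kHz, 23.7 kHz, 27.9 kHz.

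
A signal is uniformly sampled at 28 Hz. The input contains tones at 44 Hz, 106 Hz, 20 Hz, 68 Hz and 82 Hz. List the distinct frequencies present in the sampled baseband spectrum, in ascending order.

2 Hz, 6 Hz, 8 Hz, 12 Hz

fs/2 = 14 Hz.
44 Hz mod fs = 16 Hz.
16 Hz > fs/2 = 14 Hz, folds to fs − 16 Hz = 12 Hz.
106 Hz mod fs = 22 Hz.
22 Hz > fs/2 = 14 Hz, folds to fs − 22 Hz = 6 Hz.
20 Hz > fs/2 = 14 Hz, folds to fs − 20 Hz = 8 Hz.
68 Hz mod fs = 12 Hz.
12 Hz ≤ fs/2 = 14 Hz, appears at 12 Hz.
82 Hz mod fs = 26 Hz.
26 Hz > fs/2 = 14 Hz, folds to fs − 26 Hz = 2 Hz.
Distinct values: {2 Hz, 6 Hz, 8 Hz, 12 Hz}.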